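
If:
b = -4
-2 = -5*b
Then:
No Solution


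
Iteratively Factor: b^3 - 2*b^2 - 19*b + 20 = (b - 5)*(b^2 + 3*b - 4) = (b - 5)*(b + 4)*(b - 1)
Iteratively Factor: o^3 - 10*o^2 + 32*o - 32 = (o - 2)*(o^2 - 8*o + 16) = (o - 4)*(o - 2)*(o - 4)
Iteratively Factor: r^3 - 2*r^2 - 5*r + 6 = (r + 2)*(r^2 - 4*r + 3) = (r - 3)*(r + 2)*(r - 1)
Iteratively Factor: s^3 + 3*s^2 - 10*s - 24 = (s - 3)*(s^2 + 6*s + 8) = (s - 3)*(s + 4)*(s + 2)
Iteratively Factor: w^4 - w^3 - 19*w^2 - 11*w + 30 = (w + 3)*(w^3 - 4*w^2 - 7*w + 10) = (w - 1)*(w + 3)*(w^2 - 3*w - 10) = (w - 5)*(w - 1)*(w + 3)*(w + 2)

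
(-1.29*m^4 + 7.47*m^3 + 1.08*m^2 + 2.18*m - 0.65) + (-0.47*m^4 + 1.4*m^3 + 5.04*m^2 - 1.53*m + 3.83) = -1.76*m^4 + 8.87*m^3 + 6.12*m^2 + 0.65*m + 3.18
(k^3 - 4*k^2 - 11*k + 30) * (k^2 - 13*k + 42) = k^5 - 17*k^4 + 83*k^3 + 5*k^2 - 852*k + 1260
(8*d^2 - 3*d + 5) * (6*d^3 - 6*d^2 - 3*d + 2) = 48*d^5 - 66*d^4 + 24*d^3 - 5*d^2 - 21*d + 10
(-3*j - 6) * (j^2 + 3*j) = -3*j^3 - 15*j^2 - 18*j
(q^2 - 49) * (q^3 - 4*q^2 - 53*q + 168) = q^5 - 4*q^4 - 102*q^3 + 364*q^2 + 2597*q - 8232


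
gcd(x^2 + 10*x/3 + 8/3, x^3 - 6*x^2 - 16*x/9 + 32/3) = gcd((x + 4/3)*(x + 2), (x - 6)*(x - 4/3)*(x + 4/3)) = x + 4/3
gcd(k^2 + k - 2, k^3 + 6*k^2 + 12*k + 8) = k + 2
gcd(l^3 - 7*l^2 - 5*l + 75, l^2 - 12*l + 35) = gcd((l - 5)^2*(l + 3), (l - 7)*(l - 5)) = l - 5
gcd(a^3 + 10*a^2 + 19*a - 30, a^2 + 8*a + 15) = a + 5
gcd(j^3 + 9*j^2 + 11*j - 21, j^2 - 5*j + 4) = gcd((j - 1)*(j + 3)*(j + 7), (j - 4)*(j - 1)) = j - 1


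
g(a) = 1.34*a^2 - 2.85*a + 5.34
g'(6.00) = 13.23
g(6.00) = 36.48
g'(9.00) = 21.27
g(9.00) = 88.23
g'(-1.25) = -6.20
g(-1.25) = 11.00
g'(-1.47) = -6.79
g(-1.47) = 12.43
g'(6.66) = 15.00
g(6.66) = 45.80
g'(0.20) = -2.31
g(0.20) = 4.82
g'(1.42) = 0.96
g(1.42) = 3.99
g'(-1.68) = -7.35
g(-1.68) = 13.91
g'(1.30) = 0.63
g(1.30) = 3.90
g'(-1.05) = -5.66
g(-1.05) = 9.81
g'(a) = 2.68*a - 2.85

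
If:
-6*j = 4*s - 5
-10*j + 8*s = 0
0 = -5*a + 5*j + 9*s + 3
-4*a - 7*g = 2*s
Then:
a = 457/220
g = -1039/770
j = 5/11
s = 25/44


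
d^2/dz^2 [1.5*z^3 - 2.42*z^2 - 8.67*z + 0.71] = 9.0*z - 4.84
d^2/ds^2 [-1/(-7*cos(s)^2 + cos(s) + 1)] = (196*sin(s)^4 - 127*sin(s)^2 + 101*cos(s)/4 - 21*cos(3*s)/4 - 85)/(7*sin(s)^2 + cos(s) - 6)^3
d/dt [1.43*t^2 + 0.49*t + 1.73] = 2.86*t + 0.49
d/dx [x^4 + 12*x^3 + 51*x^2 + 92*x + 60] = 4*x^3 + 36*x^2 + 102*x + 92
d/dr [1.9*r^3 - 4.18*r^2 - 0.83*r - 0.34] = 5.7*r^2 - 8.36*r - 0.83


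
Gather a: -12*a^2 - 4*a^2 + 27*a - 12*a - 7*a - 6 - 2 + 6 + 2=-16*a^2 + 8*a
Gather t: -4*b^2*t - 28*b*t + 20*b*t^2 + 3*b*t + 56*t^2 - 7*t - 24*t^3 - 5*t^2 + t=-24*t^3 + t^2*(20*b + 51) + t*(-4*b^2 - 25*b - 6)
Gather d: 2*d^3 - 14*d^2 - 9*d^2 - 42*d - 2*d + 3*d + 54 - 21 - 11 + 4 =2*d^3 - 23*d^2 - 41*d + 26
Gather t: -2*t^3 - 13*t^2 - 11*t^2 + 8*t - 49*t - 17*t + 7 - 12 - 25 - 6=-2*t^3 - 24*t^2 - 58*t - 36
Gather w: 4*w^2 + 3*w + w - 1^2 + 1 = 4*w^2 + 4*w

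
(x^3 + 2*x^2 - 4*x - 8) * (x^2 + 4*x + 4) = x^5 + 6*x^4 + 8*x^3 - 16*x^2 - 48*x - 32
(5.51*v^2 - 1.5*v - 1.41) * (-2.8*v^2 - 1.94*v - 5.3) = -15.428*v^4 - 6.4894*v^3 - 22.345*v^2 + 10.6854*v + 7.473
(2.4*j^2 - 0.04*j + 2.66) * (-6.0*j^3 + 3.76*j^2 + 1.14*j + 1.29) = -14.4*j^5 + 9.264*j^4 - 13.3744*j^3 + 13.052*j^2 + 2.9808*j + 3.4314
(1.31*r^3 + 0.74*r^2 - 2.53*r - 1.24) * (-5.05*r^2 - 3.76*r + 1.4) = -6.6155*r^5 - 8.6626*r^4 + 11.8281*r^3 + 16.8108*r^2 + 1.1204*r - 1.736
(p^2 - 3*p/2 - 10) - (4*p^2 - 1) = -3*p^2 - 3*p/2 - 9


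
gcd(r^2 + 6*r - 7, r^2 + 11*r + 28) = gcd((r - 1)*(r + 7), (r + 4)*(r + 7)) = r + 7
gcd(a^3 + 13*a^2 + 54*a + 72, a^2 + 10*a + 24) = a^2 + 10*a + 24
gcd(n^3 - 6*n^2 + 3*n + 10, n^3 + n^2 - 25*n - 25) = n^2 - 4*n - 5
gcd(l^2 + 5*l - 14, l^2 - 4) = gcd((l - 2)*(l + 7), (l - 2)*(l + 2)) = l - 2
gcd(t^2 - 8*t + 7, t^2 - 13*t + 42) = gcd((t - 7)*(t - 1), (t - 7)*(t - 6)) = t - 7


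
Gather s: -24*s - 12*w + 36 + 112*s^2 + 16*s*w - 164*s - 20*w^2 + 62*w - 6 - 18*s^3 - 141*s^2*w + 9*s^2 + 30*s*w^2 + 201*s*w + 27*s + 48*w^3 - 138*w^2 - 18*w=-18*s^3 + s^2*(121 - 141*w) + s*(30*w^2 + 217*w - 161) + 48*w^3 - 158*w^2 + 32*w + 30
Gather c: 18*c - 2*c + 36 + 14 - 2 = 16*c + 48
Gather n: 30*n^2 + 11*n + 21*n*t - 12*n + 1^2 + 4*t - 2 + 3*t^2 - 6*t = 30*n^2 + n*(21*t - 1) + 3*t^2 - 2*t - 1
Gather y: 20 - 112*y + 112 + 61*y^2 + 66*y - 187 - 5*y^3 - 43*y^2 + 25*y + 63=-5*y^3 + 18*y^2 - 21*y + 8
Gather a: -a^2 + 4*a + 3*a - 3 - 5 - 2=-a^2 + 7*a - 10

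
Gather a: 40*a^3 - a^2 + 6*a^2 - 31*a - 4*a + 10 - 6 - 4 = 40*a^3 + 5*a^2 - 35*a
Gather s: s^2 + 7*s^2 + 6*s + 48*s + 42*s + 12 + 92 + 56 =8*s^2 + 96*s + 160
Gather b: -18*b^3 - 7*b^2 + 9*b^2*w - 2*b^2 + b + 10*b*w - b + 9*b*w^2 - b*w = -18*b^3 + b^2*(9*w - 9) + b*(9*w^2 + 9*w)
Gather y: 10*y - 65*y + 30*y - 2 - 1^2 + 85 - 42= 40 - 25*y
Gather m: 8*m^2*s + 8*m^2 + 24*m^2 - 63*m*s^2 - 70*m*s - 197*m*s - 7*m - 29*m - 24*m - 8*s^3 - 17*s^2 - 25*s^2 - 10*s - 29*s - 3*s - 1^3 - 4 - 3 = m^2*(8*s + 32) + m*(-63*s^2 - 267*s - 60) - 8*s^3 - 42*s^2 - 42*s - 8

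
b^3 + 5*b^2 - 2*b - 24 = (b - 2)*(b + 3)*(b + 4)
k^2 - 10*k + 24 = (k - 6)*(k - 4)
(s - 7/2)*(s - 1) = s^2 - 9*s/2 + 7/2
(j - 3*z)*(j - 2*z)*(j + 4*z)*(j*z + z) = j^4*z - j^3*z^2 + j^3*z - 14*j^2*z^3 - j^2*z^2 + 24*j*z^4 - 14*j*z^3 + 24*z^4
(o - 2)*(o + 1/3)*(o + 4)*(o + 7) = o^4 + 28*o^3/3 + 9*o^2 - 54*o - 56/3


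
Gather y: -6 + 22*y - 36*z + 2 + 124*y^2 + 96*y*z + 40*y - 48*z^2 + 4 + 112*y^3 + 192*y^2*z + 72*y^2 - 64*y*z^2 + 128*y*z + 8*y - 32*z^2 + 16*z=112*y^3 + y^2*(192*z + 196) + y*(-64*z^2 + 224*z + 70) - 80*z^2 - 20*z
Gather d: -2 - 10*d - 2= -10*d - 4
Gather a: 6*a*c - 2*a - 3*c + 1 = a*(6*c - 2) - 3*c + 1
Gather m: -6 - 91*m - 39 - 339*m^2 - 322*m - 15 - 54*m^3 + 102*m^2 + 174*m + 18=-54*m^3 - 237*m^2 - 239*m - 42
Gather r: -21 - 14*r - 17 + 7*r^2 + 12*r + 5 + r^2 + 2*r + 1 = 8*r^2 - 32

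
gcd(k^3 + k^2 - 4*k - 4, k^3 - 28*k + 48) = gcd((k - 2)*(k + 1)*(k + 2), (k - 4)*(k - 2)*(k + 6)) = k - 2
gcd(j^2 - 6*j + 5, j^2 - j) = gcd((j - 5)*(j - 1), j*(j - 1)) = j - 1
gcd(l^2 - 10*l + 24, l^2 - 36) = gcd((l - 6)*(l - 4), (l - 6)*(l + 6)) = l - 6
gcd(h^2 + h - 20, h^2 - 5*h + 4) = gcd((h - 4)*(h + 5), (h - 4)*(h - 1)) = h - 4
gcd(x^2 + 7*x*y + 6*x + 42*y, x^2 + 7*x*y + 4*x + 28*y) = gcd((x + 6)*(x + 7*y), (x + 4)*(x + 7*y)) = x + 7*y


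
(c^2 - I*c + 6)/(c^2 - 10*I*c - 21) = (c + 2*I)/(c - 7*I)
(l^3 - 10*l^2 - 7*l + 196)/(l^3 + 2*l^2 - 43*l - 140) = (l - 7)/(l + 5)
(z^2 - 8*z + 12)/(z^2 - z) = (z^2 - 8*z + 12)/(z*(z - 1))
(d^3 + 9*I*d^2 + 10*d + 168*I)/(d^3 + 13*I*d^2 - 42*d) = (d - 4*I)/d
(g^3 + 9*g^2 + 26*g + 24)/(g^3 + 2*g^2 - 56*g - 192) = (g^2 + 5*g + 6)/(g^2 - 2*g - 48)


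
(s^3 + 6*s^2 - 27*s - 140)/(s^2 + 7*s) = s - 1 - 20/s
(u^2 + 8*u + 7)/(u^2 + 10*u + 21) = (u + 1)/(u + 3)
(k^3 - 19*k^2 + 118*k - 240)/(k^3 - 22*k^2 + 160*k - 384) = (k - 5)/(k - 8)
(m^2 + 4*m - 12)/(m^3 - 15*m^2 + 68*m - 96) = (m^2 + 4*m - 12)/(m^3 - 15*m^2 + 68*m - 96)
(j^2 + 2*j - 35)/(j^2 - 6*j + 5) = (j + 7)/(j - 1)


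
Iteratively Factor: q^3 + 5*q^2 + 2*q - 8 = (q + 2)*(q^2 + 3*q - 4) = (q - 1)*(q + 2)*(q + 4)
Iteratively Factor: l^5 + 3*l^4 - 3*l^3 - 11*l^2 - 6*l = (l + 1)*(l^4 + 2*l^3 - 5*l^2 - 6*l) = (l + 1)^2*(l^3 + l^2 - 6*l) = (l + 1)^2*(l + 3)*(l^2 - 2*l) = (l - 2)*(l + 1)^2*(l + 3)*(l)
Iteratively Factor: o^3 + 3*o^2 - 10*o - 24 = (o - 3)*(o^2 + 6*o + 8) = (o - 3)*(o + 2)*(o + 4)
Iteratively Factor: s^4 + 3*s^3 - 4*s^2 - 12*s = (s + 3)*(s^3 - 4*s) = s*(s + 3)*(s^2 - 4) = s*(s + 2)*(s + 3)*(s - 2)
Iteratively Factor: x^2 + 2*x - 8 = (x - 2)*(x + 4)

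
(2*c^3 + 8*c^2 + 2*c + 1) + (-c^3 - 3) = c^3 + 8*c^2 + 2*c - 2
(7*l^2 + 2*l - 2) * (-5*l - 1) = -35*l^3 - 17*l^2 + 8*l + 2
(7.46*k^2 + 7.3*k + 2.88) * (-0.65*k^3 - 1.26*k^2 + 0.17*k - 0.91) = -4.849*k^5 - 14.1446*k^4 - 9.8018*k^3 - 9.1764*k^2 - 6.1534*k - 2.6208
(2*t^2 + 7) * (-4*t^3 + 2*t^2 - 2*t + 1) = -8*t^5 + 4*t^4 - 32*t^3 + 16*t^2 - 14*t + 7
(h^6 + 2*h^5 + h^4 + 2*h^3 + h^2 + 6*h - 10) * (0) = 0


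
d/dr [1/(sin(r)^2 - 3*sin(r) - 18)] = (3 - 2*sin(r))*cos(r)/((sin(r) - 6)^2*(sin(r) + 3)^2)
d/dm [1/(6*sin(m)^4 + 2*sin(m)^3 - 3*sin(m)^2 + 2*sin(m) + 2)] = 2*(-12*sin(m)^3 - 3*sin(m)^2 + 3*sin(m) - 1)*cos(m)/(6*sin(m)^4 + 2*sin(m)^3 - 3*sin(m)^2 + 2*sin(m) + 2)^2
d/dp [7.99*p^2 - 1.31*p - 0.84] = 15.98*p - 1.31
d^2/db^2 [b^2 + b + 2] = 2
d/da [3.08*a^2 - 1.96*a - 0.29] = 6.16*a - 1.96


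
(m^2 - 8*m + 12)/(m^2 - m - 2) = (m - 6)/(m + 1)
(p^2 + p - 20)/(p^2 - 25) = (p - 4)/(p - 5)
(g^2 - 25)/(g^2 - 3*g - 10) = (g + 5)/(g + 2)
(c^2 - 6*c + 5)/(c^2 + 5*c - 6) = (c - 5)/(c + 6)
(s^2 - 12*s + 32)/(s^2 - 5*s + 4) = (s - 8)/(s - 1)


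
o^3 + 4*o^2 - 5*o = o*(o - 1)*(o + 5)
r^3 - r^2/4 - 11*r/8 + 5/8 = (r - 1)*(r - 1/2)*(r + 5/4)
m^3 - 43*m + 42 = (m - 6)*(m - 1)*(m + 7)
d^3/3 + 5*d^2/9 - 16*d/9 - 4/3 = (d/3 + 1)*(d - 2)*(d + 2/3)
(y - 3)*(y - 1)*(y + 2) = y^3 - 2*y^2 - 5*y + 6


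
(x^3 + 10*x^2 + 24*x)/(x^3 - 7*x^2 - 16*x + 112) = x*(x + 6)/(x^2 - 11*x + 28)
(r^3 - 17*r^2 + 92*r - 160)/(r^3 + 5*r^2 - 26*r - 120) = (r^2 - 12*r + 32)/(r^2 + 10*r + 24)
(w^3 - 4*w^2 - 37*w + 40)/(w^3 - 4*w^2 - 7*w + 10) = (w^2 - 3*w - 40)/(w^2 - 3*w - 10)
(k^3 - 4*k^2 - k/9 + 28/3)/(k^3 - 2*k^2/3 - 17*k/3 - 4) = (k - 7/3)/(k + 1)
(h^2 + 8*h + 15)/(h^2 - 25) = (h + 3)/(h - 5)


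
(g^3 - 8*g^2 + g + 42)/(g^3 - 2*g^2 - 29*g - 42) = (g - 3)/(g + 3)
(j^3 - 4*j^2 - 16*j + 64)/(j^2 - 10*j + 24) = (j^2 - 16)/(j - 6)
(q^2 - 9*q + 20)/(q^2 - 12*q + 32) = (q - 5)/(q - 8)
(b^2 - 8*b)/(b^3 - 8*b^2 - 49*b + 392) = b/(b^2 - 49)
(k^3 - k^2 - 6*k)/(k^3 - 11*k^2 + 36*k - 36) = k*(k + 2)/(k^2 - 8*k + 12)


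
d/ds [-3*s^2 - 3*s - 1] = -6*s - 3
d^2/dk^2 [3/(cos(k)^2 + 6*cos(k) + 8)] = 3*(-8*sin(k)^4 + 12*sin(k)^2 + 141*cos(k) - 9*cos(3*k) + 108)/(2*(cos(k) + 2)^3*(cos(k) + 4)^3)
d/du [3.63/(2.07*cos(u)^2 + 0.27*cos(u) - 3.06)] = (15.0282*cos(u) + 0.9801)*sin(u)/(2.07*cos(u)^2 + 0.27*cos(u) - 3.06)^2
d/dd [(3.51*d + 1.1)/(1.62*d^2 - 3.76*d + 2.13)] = (-5.6862*d^2 - 3.564*d + 11.6123)/(2.6244*d^4 - 12.1824*d^3 + 21.0388*d^2 - 16.0176*d + 4.5369)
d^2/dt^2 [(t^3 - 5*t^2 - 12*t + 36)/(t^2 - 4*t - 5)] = 2*(-11*t^3 + 93*t^2 - 537*t + 871)/(t^6 - 12*t^5 + 33*t^4 + 56*t^3 - 165*t^2 - 300*t - 125)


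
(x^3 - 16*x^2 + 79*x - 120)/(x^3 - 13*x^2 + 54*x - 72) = (x^2 - 13*x + 40)/(x^2 - 10*x + 24)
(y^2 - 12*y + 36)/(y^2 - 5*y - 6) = (y - 6)/(y + 1)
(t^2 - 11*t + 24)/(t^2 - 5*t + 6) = (t - 8)/(t - 2)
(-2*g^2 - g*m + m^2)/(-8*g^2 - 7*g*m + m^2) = (2*g - m)/(8*g - m)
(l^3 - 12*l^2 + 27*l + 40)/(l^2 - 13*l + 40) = l + 1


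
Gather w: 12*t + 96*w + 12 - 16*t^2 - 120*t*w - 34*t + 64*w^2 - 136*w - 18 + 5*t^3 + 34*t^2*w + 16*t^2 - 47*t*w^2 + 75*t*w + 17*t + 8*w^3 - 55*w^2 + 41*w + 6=5*t^3 - 5*t + 8*w^3 + w^2*(9 - 47*t) + w*(34*t^2 - 45*t + 1)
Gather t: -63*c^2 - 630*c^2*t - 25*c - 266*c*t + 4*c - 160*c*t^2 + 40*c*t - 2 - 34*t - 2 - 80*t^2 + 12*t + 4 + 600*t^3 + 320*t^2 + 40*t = -63*c^2 - 21*c + 600*t^3 + t^2*(240 - 160*c) + t*(-630*c^2 - 226*c + 18)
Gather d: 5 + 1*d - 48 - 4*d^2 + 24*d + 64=-4*d^2 + 25*d + 21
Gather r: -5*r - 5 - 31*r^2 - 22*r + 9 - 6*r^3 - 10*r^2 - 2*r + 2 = -6*r^3 - 41*r^2 - 29*r + 6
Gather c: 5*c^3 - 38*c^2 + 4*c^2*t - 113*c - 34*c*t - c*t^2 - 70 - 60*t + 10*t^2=5*c^3 + c^2*(4*t - 38) + c*(-t^2 - 34*t - 113) + 10*t^2 - 60*t - 70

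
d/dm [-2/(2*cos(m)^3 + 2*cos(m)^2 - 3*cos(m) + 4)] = -8*(4*cos(m) + 3*cos(2*m))*sin(m)/(4*sin(m)^2 + 3*cos(m) - cos(3*m) - 12)^2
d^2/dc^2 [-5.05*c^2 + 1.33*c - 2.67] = -10.1000000000000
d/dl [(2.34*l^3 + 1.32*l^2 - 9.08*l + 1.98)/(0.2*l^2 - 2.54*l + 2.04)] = (0.468*l^4 - 11.8872*l^3 + 12.784*l^2 + 4.5936*l - 13.494)/(0.04*l^4 - 1.016*l^3 + 7.2676*l^2 - 10.3632*l + 4.1616)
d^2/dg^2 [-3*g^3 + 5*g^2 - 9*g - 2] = 10 - 18*g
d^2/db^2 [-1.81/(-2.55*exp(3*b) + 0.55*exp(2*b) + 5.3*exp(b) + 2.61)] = ((-41.5395*exp(2*b) + 3.982*exp(b) + 9.593)*(-2.55*exp(3*b) + 0.55*exp(2*b) + 5.3*exp(b) + 2.61) - 1.81*(-15.3*exp(2*b) + 2.2*exp(b) + 10.6)*(-7.65*exp(2*b) + 1.1*exp(b) + 5.3)*exp(b))*exp(b)/(-2.55*exp(3*b) + 0.55*exp(2*b) + 5.3*exp(b) + 2.61)^3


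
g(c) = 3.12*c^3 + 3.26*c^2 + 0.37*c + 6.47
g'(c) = 9.36*c^2 + 6.52*c + 0.37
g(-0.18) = 6.49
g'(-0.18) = -0.50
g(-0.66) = 6.75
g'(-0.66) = 0.14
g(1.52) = 25.52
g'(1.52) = 31.91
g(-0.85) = 6.59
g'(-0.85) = 1.59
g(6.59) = 1043.40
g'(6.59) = 449.82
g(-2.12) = -9.39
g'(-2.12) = 28.62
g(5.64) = 672.00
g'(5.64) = 334.88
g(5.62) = 665.33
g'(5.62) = 332.64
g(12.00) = 5871.71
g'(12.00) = 1426.45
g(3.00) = 121.16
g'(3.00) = 104.17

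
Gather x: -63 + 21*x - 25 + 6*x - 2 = 27*x - 90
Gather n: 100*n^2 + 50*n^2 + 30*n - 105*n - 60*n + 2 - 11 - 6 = 150*n^2 - 135*n - 15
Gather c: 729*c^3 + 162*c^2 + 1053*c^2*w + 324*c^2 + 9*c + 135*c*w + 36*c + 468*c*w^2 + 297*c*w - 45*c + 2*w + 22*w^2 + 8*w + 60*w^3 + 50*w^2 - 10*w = 729*c^3 + c^2*(1053*w + 486) + c*(468*w^2 + 432*w) + 60*w^3 + 72*w^2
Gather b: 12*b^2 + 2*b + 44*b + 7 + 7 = 12*b^2 + 46*b + 14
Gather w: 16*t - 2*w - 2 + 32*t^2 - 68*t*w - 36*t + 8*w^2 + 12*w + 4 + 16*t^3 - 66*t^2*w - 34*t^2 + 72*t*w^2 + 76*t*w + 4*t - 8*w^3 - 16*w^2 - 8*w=16*t^3 - 2*t^2 - 16*t - 8*w^3 + w^2*(72*t - 8) + w*(-66*t^2 + 8*t + 2) + 2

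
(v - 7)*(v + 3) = v^2 - 4*v - 21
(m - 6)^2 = m^2 - 12*m + 36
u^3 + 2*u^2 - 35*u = u*(u - 5)*(u + 7)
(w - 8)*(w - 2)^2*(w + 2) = w^4 - 10*w^3 + 12*w^2 + 40*w - 64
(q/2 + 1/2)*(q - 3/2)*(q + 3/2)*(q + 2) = q^4/2 + 3*q^3/2 - q^2/8 - 27*q/8 - 9/4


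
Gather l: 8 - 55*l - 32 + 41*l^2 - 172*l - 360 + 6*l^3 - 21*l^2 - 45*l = 6*l^3 + 20*l^2 - 272*l - 384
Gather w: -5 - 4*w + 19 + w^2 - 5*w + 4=w^2 - 9*w + 18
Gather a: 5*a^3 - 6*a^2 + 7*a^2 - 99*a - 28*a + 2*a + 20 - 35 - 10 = 5*a^3 + a^2 - 125*a - 25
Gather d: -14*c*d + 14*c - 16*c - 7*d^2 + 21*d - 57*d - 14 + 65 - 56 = -2*c - 7*d^2 + d*(-14*c - 36) - 5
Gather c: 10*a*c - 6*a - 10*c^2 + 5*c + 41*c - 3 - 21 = -6*a - 10*c^2 + c*(10*a + 46) - 24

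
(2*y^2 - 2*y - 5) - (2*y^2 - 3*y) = y - 5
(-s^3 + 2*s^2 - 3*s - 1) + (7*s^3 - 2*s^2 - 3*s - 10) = 6*s^3 - 6*s - 11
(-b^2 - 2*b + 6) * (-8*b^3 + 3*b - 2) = 8*b^5 + 16*b^4 - 51*b^3 - 4*b^2 + 22*b - 12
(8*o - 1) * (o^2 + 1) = 8*o^3 - o^2 + 8*o - 1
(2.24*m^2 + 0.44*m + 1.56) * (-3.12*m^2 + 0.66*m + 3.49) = -6.9888*m^4 + 0.1056*m^3 + 3.2408*m^2 + 2.5652*m + 5.4444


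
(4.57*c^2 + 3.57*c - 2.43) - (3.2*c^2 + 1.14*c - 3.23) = 1.37*c^2 + 2.43*c + 0.8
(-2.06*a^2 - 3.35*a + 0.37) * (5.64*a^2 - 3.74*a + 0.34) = -11.6184*a^4 - 11.1896*a^3 + 13.9154*a^2 - 2.5228*a + 0.1258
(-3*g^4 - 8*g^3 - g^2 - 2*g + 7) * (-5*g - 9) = 15*g^5 + 67*g^4 + 77*g^3 + 19*g^2 - 17*g - 63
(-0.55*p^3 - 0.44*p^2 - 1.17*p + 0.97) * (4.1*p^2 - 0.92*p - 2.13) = -2.255*p^5 - 1.298*p^4 - 3.2207*p^3 + 5.9906*p^2 + 1.5997*p - 2.0661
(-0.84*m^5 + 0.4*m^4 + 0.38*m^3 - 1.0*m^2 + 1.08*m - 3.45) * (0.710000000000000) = -0.5964*m^5 + 0.284*m^4 + 0.2698*m^3 - 0.71*m^2 + 0.7668*m - 2.4495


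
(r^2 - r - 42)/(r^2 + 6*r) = (r - 7)/r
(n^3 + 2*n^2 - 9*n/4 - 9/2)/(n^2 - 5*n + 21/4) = (2*n^2 + 7*n + 6)/(2*n - 7)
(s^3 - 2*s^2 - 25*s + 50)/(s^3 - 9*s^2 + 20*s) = (s^2 + 3*s - 10)/(s*(s - 4))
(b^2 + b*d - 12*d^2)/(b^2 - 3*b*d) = (b + 4*d)/b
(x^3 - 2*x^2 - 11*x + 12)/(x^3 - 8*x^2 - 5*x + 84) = (x - 1)/(x - 7)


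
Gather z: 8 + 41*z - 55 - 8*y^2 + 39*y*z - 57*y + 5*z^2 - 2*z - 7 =-8*y^2 - 57*y + 5*z^2 + z*(39*y + 39) - 54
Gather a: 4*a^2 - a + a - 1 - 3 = 4*a^2 - 4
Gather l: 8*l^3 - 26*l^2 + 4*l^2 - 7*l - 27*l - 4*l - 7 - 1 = 8*l^3 - 22*l^2 - 38*l - 8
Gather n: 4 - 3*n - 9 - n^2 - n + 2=-n^2 - 4*n - 3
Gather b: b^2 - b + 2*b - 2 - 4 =b^2 + b - 6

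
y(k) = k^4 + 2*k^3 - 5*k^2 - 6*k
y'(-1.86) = 7.62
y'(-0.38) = -1.55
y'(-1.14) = 7.27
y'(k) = 4*k^3 + 6*k^2 - 10*k - 6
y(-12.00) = 16632.00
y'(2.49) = 68.05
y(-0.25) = 1.16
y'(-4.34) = -176.57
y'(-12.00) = -5934.00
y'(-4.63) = -228.09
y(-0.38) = 1.47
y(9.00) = 7560.00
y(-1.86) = -7.04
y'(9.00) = 3306.00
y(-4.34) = 123.15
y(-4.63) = 181.63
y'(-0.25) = -3.19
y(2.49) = 23.38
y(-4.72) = 202.95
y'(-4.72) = -245.75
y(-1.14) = -0.93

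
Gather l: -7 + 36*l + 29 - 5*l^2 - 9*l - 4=-5*l^2 + 27*l + 18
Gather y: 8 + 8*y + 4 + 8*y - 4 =16*y + 8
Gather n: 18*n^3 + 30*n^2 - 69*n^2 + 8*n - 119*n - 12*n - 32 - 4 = 18*n^3 - 39*n^2 - 123*n - 36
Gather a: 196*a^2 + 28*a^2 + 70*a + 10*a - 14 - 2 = 224*a^2 + 80*a - 16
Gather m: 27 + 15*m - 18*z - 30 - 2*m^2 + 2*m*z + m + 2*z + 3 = -2*m^2 + m*(2*z + 16) - 16*z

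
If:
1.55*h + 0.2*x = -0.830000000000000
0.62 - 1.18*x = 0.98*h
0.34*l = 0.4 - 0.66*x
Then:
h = -0.68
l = -0.93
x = 1.09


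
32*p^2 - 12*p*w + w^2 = (-8*p + w)*(-4*p + w)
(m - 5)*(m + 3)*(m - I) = m^3 - 2*m^2 - I*m^2 - 15*m + 2*I*m + 15*I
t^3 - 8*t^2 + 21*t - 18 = (t - 3)^2*(t - 2)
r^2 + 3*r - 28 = (r - 4)*(r + 7)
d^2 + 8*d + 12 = (d + 2)*(d + 6)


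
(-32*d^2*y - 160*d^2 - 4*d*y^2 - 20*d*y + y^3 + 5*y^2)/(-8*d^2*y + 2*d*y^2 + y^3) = (-8*d*y - 40*d + y^2 + 5*y)/(y*(-2*d + y))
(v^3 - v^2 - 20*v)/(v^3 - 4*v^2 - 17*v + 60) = v/(v - 3)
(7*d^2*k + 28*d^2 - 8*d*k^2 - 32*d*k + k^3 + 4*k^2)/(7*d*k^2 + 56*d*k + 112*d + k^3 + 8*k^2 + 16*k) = (7*d^2 - 8*d*k + k^2)/(7*d*k + 28*d + k^2 + 4*k)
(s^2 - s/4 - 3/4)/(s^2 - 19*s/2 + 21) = (4*s^2 - s - 3)/(2*(2*s^2 - 19*s + 42))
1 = 1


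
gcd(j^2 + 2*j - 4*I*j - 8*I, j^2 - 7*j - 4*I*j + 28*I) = j - 4*I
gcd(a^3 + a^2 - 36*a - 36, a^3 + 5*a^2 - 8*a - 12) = a^2 + 7*a + 6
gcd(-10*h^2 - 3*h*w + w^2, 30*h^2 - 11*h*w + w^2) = -5*h + w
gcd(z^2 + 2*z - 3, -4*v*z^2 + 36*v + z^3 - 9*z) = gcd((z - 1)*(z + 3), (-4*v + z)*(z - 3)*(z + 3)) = z + 3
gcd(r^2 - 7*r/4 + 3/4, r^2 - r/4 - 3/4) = r - 1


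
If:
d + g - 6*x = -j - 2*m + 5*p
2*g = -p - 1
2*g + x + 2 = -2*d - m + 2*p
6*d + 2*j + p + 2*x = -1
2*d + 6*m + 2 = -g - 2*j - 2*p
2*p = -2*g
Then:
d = 47/32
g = -1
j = -131/32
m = 3/8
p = 1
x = -21/16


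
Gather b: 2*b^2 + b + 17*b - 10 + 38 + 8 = 2*b^2 + 18*b + 36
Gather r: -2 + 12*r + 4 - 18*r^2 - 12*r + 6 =8 - 18*r^2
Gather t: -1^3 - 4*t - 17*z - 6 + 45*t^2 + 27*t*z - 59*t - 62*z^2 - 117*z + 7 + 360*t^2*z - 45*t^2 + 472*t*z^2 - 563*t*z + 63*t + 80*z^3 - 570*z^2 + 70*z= 360*t^2*z + t*(472*z^2 - 536*z) + 80*z^3 - 632*z^2 - 64*z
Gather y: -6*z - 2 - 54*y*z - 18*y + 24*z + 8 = y*(-54*z - 18) + 18*z + 6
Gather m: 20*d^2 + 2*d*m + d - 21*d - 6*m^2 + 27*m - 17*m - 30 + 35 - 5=20*d^2 - 20*d - 6*m^2 + m*(2*d + 10)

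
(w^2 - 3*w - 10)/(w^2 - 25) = (w + 2)/(w + 5)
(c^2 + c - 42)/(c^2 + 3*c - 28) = (c - 6)/(c - 4)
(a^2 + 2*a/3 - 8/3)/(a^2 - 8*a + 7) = (3*a^2 + 2*a - 8)/(3*(a^2 - 8*a + 7))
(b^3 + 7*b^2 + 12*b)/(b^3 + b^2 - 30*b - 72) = b/(b - 6)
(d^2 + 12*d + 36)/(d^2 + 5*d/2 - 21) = 2*(d + 6)/(2*d - 7)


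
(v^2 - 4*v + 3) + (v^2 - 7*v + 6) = 2*v^2 - 11*v + 9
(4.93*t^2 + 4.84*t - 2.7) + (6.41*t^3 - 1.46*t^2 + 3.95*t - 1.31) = 6.41*t^3 + 3.47*t^2 + 8.79*t - 4.01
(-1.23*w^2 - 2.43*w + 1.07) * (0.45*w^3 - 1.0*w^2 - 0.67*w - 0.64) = -0.5535*w^5 + 0.1365*w^4 + 3.7356*w^3 + 1.3453*w^2 + 0.8383*w - 0.6848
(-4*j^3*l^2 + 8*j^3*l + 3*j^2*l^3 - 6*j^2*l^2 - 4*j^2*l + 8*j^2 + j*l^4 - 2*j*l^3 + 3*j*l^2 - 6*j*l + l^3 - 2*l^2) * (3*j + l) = -12*j^4*l^2 + 24*j^4*l + 5*j^3*l^3 - 10*j^3*l^2 - 12*j^3*l + 24*j^3 + 6*j^2*l^4 - 12*j^2*l^3 + 5*j^2*l^2 - 10*j^2*l + j*l^5 - 2*j*l^4 + 6*j*l^3 - 12*j*l^2 + l^4 - 2*l^3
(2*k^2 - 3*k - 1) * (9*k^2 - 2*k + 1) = 18*k^4 - 31*k^3 - k^2 - k - 1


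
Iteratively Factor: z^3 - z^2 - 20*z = (z + 4)*(z^2 - 5*z) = z*(z + 4)*(z - 5)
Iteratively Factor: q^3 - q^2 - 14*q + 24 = (q - 3)*(q^2 + 2*q - 8) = (q - 3)*(q - 2)*(q + 4)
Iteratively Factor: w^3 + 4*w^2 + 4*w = (w)*(w^2 + 4*w + 4) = w*(w + 2)*(w + 2)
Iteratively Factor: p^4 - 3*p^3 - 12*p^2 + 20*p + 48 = (p - 4)*(p^3 + p^2 - 8*p - 12) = (p - 4)*(p + 2)*(p^2 - p - 6) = (p - 4)*(p + 2)^2*(p - 3)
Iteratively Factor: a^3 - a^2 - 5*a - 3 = (a - 3)*(a^2 + 2*a + 1) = (a - 3)*(a + 1)*(a + 1)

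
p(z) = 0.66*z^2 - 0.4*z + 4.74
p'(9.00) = 11.48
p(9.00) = 54.60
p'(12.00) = 15.44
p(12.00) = 94.98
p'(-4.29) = -6.06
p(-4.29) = 18.60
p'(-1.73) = -2.68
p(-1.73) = 7.41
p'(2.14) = 2.42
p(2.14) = 6.91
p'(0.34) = 0.05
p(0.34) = 4.68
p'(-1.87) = -2.87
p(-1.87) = 7.80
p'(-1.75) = -2.71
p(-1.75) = 7.46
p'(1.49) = 1.57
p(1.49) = 5.61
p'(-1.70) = -2.64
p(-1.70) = 7.33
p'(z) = 1.32*z - 0.4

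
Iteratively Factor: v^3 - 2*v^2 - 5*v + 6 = (v + 2)*(v^2 - 4*v + 3) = (v - 1)*(v + 2)*(v - 3)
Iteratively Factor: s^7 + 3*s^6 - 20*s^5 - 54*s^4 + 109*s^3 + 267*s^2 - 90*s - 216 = (s - 1)*(s^6 + 4*s^5 - 16*s^4 - 70*s^3 + 39*s^2 + 306*s + 216) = (s - 3)*(s - 1)*(s^5 + 7*s^4 + 5*s^3 - 55*s^2 - 126*s - 72) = (s - 3)*(s - 1)*(s + 4)*(s^4 + 3*s^3 - 7*s^2 - 27*s - 18) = (s - 3)*(s - 1)*(s + 3)*(s + 4)*(s^3 - 7*s - 6) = (s - 3)^2*(s - 1)*(s + 3)*(s + 4)*(s^2 + 3*s + 2) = (s - 3)^2*(s - 1)*(s + 2)*(s + 3)*(s + 4)*(s + 1)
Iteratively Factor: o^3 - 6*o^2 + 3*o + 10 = (o - 5)*(o^2 - o - 2) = (o - 5)*(o + 1)*(o - 2)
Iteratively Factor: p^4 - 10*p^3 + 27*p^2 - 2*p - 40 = (p + 1)*(p^3 - 11*p^2 + 38*p - 40) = (p - 4)*(p + 1)*(p^2 - 7*p + 10) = (p - 4)*(p - 2)*(p + 1)*(p - 5)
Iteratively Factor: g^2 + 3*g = (g)*(g + 3)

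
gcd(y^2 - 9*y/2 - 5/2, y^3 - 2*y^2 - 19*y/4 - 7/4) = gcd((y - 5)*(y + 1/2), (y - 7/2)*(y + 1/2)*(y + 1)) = y + 1/2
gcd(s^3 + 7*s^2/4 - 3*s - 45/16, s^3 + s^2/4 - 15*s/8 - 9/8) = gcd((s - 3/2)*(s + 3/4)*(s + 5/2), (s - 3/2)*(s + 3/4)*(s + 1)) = s^2 - 3*s/4 - 9/8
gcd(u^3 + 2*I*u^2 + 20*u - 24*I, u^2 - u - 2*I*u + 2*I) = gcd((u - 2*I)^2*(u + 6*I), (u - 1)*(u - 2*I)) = u - 2*I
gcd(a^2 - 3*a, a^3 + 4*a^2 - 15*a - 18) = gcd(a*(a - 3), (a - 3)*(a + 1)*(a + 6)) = a - 3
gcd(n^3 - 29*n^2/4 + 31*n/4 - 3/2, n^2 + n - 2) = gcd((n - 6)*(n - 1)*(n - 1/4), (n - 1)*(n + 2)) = n - 1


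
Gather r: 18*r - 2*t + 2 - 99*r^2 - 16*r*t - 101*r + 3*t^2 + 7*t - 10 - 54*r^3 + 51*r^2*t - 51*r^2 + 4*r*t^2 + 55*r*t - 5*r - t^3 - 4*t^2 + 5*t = -54*r^3 + r^2*(51*t - 150) + r*(4*t^2 + 39*t - 88) - t^3 - t^2 + 10*t - 8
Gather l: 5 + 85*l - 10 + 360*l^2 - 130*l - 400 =360*l^2 - 45*l - 405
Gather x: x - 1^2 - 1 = x - 2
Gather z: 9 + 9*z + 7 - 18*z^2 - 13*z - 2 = -18*z^2 - 4*z + 14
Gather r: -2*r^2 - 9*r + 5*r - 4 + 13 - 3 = -2*r^2 - 4*r + 6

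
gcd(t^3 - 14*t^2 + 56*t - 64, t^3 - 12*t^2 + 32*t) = t^2 - 12*t + 32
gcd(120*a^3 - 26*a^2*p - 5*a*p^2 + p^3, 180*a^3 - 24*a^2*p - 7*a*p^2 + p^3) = -30*a^2 - a*p + p^2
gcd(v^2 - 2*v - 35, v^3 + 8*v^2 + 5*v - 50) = v + 5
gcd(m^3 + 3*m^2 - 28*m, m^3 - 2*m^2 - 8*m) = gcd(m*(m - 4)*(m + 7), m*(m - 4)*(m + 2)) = m^2 - 4*m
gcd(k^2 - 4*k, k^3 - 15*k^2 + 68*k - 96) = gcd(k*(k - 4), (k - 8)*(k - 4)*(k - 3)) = k - 4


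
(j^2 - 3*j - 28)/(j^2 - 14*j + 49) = (j + 4)/(j - 7)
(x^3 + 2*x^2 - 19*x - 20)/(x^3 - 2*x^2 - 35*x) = (x^2 - 3*x - 4)/(x*(x - 7))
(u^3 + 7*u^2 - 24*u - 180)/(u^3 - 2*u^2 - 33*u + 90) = (u + 6)/(u - 3)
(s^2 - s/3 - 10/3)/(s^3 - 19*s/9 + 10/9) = 3*(s - 2)/(3*s^2 - 5*s + 2)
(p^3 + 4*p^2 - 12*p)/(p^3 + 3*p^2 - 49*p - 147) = p*(p^2 + 4*p - 12)/(p^3 + 3*p^2 - 49*p - 147)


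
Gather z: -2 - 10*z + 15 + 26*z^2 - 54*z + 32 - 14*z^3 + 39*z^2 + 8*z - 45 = -14*z^3 + 65*z^2 - 56*z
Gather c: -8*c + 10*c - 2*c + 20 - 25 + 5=0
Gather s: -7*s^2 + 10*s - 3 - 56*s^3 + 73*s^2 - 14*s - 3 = -56*s^3 + 66*s^2 - 4*s - 6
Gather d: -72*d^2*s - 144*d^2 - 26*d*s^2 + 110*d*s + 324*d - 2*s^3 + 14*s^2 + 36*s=d^2*(-72*s - 144) + d*(-26*s^2 + 110*s + 324) - 2*s^3 + 14*s^2 + 36*s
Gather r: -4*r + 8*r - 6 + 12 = 4*r + 6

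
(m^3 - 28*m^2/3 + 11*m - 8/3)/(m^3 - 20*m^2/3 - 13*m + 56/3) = (3*m - 1)/(3*m + 7)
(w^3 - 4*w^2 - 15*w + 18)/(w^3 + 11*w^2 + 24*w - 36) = (w^2 - 3*w - 18)/(w^2 + 12*w + 36)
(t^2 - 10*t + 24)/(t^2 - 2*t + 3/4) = 4*(t^2 - 10*t + 24)/(4*t^2 - 8*t + 3)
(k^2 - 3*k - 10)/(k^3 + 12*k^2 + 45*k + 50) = (k - 5)/(k^2 + 10*k + 25)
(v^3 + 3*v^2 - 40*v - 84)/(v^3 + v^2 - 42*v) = (v + 2)/v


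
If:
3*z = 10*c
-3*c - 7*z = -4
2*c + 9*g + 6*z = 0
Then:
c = 12/79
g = -88/237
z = 40/79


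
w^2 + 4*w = w*(w + 4)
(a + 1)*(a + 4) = a^2 + 5*a + 4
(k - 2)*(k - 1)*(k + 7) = k^3 + 4*k^2 - 19*k + 14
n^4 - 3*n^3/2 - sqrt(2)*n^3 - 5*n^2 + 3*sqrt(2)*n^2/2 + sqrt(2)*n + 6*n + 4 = (n - 2)*(n + 1/2)*(n - 2*sqrt(2))*(n + sqrt(2))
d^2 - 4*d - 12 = (d - 6)*(d + 2)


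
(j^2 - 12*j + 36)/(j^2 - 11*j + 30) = (j - 6)/(j - 5)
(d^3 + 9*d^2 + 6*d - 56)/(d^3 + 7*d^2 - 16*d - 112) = (d - 2)/(d - 4)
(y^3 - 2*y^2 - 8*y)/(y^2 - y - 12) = y*(y + 2)/(y + 3)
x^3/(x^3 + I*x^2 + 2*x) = x^2/(x^2 + I*x + 2)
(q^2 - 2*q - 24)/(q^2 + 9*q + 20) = (q - 6)/(q + 5)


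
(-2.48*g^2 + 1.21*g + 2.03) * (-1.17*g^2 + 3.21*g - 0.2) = 2.9016*g^4 - 9.3765*g^3 + 2.005*g^2 + 6.2743*g - 0.406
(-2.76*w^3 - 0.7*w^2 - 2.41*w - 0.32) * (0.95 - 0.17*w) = 0.4692*w^4 - 2.503*w^3 - 0.2553*w^2 - 2.2351*w - 0.304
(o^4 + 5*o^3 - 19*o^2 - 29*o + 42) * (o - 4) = o^5 + o^4 - 39*o^3 + 47*o^2 + 158*o - 168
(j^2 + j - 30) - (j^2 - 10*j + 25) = 11*j - 55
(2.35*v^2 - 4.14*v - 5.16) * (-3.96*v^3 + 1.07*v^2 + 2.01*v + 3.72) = -9.306*v^5 + 18.9089*v^4 + 20.7273*v^3 - 5.1006*v^2 - 25.7724*v - 19.1952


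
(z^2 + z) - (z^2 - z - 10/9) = 2*z + 10/9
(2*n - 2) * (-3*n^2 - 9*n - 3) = -6*n^3 - 12*n^2 + 12*n + 6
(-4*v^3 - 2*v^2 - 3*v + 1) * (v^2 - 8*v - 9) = -4*v^5 + 30*v^4 + 49*v^3 + 43*v^2 + 19*v - 9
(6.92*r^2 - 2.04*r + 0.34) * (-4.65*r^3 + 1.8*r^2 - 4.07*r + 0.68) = -32.178*r^5 + 21.942*r^4 - 33.4174*r^3 + 13.6204*r^2 - 2.771*r + 0.2312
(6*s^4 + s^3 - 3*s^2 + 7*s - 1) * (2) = 12*s^4 + 2*s^3 - 6*s^2 + 14*s - 2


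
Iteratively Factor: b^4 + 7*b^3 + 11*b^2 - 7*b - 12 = (b - 1)*(b^3 + 8*b^2 + 19*b + 12) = (b - 1)*(b + 3)*(b^2 + 5*b + 4) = (b - 1)*(b + 1)*(b + 3)*(b + 4)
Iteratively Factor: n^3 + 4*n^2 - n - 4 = (n + 1)*(n^2 + 3*n - 4) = (n + 1)*(n + 4)*(n - 1)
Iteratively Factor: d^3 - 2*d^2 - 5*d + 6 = (d - 1)*(d^2 - d - 6) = (d - 3)*(d - 1)*(d + 2)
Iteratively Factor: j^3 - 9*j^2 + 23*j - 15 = (j - 1)*(j^2 - 8*j + 15) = (j - 5)*(j - 1)*(j - 3)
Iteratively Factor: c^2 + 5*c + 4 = (c + 1)*(c + 4)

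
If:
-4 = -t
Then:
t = 4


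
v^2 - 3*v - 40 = (v - 8)*(v + 5)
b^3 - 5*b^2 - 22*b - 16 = (b - 8)*(b + 1)*(b + 2)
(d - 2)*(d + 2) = d^2 - 4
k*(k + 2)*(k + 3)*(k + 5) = k^4 + 10*k^3 + 31*k^2 + 30*k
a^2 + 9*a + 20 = (a + 4)*(a + 5)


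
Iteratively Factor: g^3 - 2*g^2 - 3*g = (g - 3)*(g^2 + g) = (g - 3)*(g + 1)*(g)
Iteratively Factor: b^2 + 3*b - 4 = (b + 4)*(b - 1)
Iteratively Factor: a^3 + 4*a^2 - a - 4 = (a - 1)*(a^2 + 5*a + 4) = (a - 1)*(a + 4)*(a + 1)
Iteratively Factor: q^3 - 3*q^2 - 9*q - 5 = (q + 1)*(q^2 - 4*q - 5) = (q + 1)^2*(q - 5)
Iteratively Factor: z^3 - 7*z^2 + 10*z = (z - 2)*(z^2 - 5*z) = z*(z - 2)*(z - 5)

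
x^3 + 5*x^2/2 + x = x*(x + 1/2)*(x + 2)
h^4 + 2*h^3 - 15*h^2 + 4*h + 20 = (h - 2)^2*(h + 1)*(h + 5)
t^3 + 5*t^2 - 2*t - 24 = (t - 2)*(t + 3)*(t + 4)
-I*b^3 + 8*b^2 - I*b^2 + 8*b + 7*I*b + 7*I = (b + I)*(b + 7*I)*(-I*b - I)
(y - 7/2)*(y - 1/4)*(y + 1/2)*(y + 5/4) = y^4 - 2*y^3 - 81*y^2/16 - 13*y/16 + 35/64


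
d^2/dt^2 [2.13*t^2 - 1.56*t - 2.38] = 4.26000000000000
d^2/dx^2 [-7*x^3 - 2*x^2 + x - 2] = -42*x - 4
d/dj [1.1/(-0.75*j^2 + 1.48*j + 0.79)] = (1.65*j - 1.628)/(-0.75*j^2 + 1.48*j + 0.79)^2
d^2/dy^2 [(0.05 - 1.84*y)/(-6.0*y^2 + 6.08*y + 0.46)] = ((22.9744 - 66.24*y)*(-6.0*y^2 + 6.08*y + 0.46) - (1.84*y - 0.05)*(12.0*y - 6.08)*(24.0*y - 12.16))/(-6.0*y^2 + 6.08*y + 0.46)^3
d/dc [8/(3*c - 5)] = -24/(3*c - 5)^2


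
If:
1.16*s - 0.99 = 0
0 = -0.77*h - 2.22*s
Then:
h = -2.46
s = 0.85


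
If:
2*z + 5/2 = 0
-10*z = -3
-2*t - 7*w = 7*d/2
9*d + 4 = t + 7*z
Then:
No Solution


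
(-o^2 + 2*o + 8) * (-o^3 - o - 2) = o^5 - 2*o^4 - 7*o^3 - 12*o - 16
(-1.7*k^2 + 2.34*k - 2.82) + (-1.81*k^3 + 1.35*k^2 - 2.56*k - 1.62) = -1.81*k^3 - 0.35*k^2 - 0.22*k - 4.44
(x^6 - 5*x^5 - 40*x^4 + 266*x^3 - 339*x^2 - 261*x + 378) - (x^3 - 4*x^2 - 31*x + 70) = x^6 - 5*x^5 - 40*x^4 + 265*x^3 - 335*x^2 - 230*x + 308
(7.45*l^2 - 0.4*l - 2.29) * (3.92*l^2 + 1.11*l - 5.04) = 29.204*l^4 + 6.7015*l^3 - 46.9688*l^2 - 0.5259*l + 11.5416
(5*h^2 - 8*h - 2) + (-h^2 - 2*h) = 4*h^2 - 10*h - 2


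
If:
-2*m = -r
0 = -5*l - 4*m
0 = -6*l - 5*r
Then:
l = 0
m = 0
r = 0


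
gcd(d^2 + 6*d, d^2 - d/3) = d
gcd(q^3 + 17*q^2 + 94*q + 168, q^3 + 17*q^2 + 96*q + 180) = q + 6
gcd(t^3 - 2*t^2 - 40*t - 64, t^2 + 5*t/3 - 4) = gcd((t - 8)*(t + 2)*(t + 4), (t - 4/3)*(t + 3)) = 1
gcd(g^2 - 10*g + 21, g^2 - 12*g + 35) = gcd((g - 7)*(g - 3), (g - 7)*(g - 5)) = g - 7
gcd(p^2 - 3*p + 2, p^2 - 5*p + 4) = p - 1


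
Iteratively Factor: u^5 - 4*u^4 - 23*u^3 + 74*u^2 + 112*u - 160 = (u + 2)*(u^4 - 6*u^3 - 11*u^2 + 96*u - 80) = (u - 4)*(u + 2)*(u^3 - 2*u^2 - 19*u + 20) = (u - 4)*(u + 2)*(u + 4)*(u^2 - 6*u + 5) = (u - 5)*(u - 4)*(u + 2)*(u + 4)*(u - 1)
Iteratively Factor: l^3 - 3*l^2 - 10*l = (l)*(l^2 - 3*l - 10) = l*(l - 5)*(l + 2)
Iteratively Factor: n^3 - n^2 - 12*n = (n + 3)*(n^2 - 4*n) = n*(n + 3)*(n - 4)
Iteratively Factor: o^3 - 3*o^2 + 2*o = (o - 1)*(o^2 - 2*o) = o*(o - 1)*(o - 2)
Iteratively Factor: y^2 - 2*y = (y - 2)*(y)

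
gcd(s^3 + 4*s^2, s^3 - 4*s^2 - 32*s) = s^2 + 4*s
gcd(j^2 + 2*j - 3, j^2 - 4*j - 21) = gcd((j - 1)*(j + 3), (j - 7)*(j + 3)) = j + 3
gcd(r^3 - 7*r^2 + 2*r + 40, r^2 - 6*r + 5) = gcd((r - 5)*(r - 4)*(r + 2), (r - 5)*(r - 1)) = r - 5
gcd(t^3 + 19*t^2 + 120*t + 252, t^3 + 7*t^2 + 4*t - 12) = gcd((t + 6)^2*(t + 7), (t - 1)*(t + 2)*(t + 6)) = t + 6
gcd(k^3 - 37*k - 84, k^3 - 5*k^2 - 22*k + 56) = k^2 - 3*k - 28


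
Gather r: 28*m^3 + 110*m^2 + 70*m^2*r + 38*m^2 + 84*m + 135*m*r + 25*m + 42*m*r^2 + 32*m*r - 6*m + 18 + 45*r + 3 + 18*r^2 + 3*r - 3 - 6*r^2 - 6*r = 28*m^3 + 148*m^2 + 103*m + r^2*(42*m + 12) + r*(70*m^2 + 167*m + 42) + 18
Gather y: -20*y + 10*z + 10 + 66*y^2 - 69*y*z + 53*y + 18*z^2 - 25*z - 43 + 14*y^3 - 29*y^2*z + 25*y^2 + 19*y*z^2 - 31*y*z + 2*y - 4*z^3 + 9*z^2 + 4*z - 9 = 14*y^3 + y^2*(91 - 29*z) + y*(19*z^2 - 100*z + 35) - 4*z^3 + 27*z^2 - 11*z - 42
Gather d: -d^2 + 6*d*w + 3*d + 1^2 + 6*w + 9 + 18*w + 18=-d^2 + d*(6*w + 3) + 24*w + 28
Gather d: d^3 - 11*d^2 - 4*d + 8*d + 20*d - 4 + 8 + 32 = d^3 - 11*d^2 + 24*d + 36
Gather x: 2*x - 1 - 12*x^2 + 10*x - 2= -12*x^2 + 12*x - 3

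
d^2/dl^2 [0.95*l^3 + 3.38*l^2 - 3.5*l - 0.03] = 5.7*l + 6.76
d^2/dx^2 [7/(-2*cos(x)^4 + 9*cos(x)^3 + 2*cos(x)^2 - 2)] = 7*(-(1 - cos(4*x))*(27*cos(x) - 4*cos(2*x))^2 + (2*cos(x)^4 - 9*cos(x)^3 - 2*cos(x)^2 + 2)*(-32*(1 - cos(2*x))^2 + 27*cos(x) - 64*cos(2*x) + 81*cos(3*x) + 48))/(4*(2*cos(x)^4 - 9*cos(x)^3 - 2*cos(x)^2 + 2)^3)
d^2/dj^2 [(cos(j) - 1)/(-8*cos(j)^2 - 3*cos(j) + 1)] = (144*(1 - cos(2*j))^2*cos(j) - 70*(1 - cos(2*j))^2 - 52*cos(j) - 107*cos(2*j) + 90*cos(3*j) - 32*cos(5*j) + 201)/(3*cos(j) + 4*cos(2*j) + 3)^3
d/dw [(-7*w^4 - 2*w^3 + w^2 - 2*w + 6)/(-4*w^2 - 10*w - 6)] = (28*w^5 + 109*w^4 + 104*w^3 + 9*w^2 + 18*w + 36)/(2*(4*w^4 + 20*w^3 + 37*w^2 + 30*w + 9))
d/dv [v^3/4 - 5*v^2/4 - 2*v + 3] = 3*v^2/4 - 5*v/2 - 2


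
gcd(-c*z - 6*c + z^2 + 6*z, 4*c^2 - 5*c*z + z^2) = -c + z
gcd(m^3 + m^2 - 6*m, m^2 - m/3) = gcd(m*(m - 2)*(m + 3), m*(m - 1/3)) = m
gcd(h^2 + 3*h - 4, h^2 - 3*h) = 1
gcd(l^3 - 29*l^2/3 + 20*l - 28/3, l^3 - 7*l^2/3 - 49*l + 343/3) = l - 7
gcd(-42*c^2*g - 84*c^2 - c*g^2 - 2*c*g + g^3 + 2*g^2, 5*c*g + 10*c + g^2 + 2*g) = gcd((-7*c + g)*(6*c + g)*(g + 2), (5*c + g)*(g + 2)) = g + 2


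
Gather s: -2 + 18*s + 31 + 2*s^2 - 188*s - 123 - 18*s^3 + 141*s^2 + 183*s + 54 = -18*s^3 + 143*s^2 + 13*s - 40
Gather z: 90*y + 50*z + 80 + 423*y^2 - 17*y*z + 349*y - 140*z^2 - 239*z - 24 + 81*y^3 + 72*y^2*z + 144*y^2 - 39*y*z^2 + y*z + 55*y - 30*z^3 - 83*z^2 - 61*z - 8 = 81*y^3 + 567*y^2 + 494*y - 30*z^3 + z^2*(-39*y - 223) + z*(72*y^2 - 16*y - 250) + 48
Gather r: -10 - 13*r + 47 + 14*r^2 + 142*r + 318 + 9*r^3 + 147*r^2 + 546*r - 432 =9*r^3 + 161*r^2 + 675*r - 77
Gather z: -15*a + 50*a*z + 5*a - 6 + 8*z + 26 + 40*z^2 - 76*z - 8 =-10*a + 40*z^2 + z*(50*a - 68) + 12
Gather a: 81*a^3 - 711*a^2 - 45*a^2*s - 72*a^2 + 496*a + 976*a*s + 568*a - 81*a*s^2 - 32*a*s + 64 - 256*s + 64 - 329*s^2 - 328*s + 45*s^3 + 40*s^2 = 81*a^3 + a^2*(-45*s - 783) + a*(-81*s^2 + 944*s + 1064) + 45*s^3 - 289*s^2 - 584*s + 128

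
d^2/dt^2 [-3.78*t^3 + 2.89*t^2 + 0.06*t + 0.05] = 5.78 - 22.68*t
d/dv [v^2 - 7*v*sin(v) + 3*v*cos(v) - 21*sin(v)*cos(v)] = -3*v*sin(v) - 7*v*cos(v) + 2*v - 7*sin(v) + 3*cos(v) - 21*cos(2*v)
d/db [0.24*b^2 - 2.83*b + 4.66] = 0.48*b - 2.83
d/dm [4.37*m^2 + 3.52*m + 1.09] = 8.74*m + 3.52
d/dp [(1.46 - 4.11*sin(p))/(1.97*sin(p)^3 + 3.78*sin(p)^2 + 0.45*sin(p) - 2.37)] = (16.1934*sin(p)^3 + 6.9072*sin(p)^2 - 11.0376*sin(p) + 9.0837)*cos(p)/(3.8809*sin(p)^6 + 14.8932*sin(p)^5 + 16.0614*sin(p)^4 - 5.9358*sin(p)^3 - 17.7147*sin(p)^2 - 2.133*sin(p) + 5.6169)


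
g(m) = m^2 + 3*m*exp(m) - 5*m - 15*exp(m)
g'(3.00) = -59.26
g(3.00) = -126.51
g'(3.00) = -59.26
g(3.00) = -126.51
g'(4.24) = 53.45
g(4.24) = -161.47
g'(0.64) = -22.84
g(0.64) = -27.60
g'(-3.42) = -12.57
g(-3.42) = 27.97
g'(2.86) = -59.00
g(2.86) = -118.22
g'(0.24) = -18.86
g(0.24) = -19.30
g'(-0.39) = -14.70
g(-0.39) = -8.85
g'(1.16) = -29.86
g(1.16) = -41.20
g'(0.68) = -23.30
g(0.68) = -28.52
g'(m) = 3*m*exp(m) + 2*m - 12*exp(m) - 5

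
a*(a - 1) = a^2 - a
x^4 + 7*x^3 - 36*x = x*(x - 2)*(x + 3)*(x + 6)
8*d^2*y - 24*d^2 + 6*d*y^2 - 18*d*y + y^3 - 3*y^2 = (2*d + y)*(4*d + y)*(y - 3)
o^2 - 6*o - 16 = (o - 8)*(o + 2)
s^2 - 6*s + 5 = (s - 5)*(s - 1)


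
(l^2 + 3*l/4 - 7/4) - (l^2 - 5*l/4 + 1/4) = 2*l - 2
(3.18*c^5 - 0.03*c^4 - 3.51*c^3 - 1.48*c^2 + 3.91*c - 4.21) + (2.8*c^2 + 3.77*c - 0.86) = 3.18*c^5 - 0.03*c^4 - 3.51*c^3 + 1.32*c^2 + 7.68*c - 5.07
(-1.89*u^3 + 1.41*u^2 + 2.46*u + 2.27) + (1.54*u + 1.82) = -1.89*u^3 + 1.41*u^2 + 4.0*u + 4.09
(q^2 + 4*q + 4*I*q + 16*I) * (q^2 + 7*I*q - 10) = q^4 + 4*q^3 + 11*I*q^3 - 38*q^2 + 44*I*q^2 - 152*q - 40*I*q - 160*I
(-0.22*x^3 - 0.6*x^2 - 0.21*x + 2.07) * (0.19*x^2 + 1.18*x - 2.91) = -0.0418*x^5 - 0.3736*x^4 - 0.1077*x^3 + 1.8915*x^2 + 3.0537*x - 6.0237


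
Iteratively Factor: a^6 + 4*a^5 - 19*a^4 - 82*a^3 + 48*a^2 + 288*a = (a + 3)*(a^5 + a^4 - 22*a^3 - 16*a^2 + 96*a) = (a - 2)*(a + 3)*(a^4 + 3*a^3 - 16*a^2 - 48*a) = (a - 2)*(a + 3)^2*(a^3 - 16*a) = a*(a - 2)*(a + 3)^2*(a^2 - 16) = a*(a - 4)*(a - 2)*(a + 3)^2*(a + 4)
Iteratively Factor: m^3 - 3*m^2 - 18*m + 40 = (m - 2)*(m^2 - m - 20) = (m - 5)*(m - 2)*(m + 4)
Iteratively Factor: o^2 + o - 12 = (o + 4)*(o - 3)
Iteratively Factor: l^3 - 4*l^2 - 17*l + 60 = (l + 4)*(l^2 - 8*l + 15) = (l - 3)*(l + 4)*(l - 5)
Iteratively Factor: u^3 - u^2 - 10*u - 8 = (u - 4)*(u^2 + 3*u + 2) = (u - 4)*(u + 2)*(u + 1)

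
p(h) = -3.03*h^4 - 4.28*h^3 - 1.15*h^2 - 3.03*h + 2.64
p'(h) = -12.12*h^3 - 12.84*h^2 - 2.3*h - 3.03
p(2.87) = -322.28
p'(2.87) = -401.91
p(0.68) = -1.95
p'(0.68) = -14.34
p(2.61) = -229.81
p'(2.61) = -311.99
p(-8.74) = -14881.53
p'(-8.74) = 7127.90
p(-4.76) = -1102.90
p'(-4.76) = 1024.14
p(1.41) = -27.89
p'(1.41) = -65.78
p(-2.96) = -120.07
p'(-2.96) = 205.60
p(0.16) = 2.11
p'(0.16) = -3.78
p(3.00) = -377.79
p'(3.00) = -452.73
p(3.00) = -377.79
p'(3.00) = -452.73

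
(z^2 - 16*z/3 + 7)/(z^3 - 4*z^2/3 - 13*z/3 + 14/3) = (z - 3)/(z^2 + z - 2)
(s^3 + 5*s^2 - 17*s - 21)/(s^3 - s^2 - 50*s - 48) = (s^2 + 4*s - 21)/(s^2 - 2*s - 48)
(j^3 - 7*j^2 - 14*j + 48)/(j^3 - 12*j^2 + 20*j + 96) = (j^2 + j - 6)/(j^2 - 4*j - 12)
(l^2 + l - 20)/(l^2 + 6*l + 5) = (l - 4)/(l + 1)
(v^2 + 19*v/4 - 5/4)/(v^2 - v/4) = (v + 5)/v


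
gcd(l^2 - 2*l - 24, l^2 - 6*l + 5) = 1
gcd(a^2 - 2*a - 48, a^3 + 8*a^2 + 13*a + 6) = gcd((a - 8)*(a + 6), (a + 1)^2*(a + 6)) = a + 6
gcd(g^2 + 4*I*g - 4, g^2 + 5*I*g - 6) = g + 2*I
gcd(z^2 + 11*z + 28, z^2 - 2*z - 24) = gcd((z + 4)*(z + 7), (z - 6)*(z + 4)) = z + 4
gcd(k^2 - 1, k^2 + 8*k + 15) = 1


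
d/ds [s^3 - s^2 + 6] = s*(3*s - 2)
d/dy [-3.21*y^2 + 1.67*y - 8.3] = 1.67 - 6.42*y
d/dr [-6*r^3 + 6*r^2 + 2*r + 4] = -18*r^2 + 12*r + 2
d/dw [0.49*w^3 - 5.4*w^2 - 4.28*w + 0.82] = 1.47*w^2 - 10.8*w - 4.28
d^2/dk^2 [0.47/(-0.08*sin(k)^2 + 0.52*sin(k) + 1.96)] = (-0.012032*sin(k)^4 + 0.0586560000000001*sin(k)^3 - 0.403824*sin(k)^2 + 0.361712*sin(k) + 0.401568)/(-0.08*sin(k)^2 + 0.52*sin(k) + 1.96)^3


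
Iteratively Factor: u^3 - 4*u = (u + 2)*(u^2 - 2*u) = (u - 2)*(u + 2)*(u)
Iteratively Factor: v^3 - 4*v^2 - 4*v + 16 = (v + 2)*(v^2 - 6*v + 8) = (v - 4)*(v + 2)*(v - 2)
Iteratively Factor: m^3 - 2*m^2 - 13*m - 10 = (m - 5)*(m^2 + 3*m + 2) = (m - 5)*(m + 2)*(m + 1)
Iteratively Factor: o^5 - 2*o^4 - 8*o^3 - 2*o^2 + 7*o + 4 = (o + 1)*(o^4 - 3*o^3 - 5*o^2 + 3*o + 4) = (o + 1)^2*(o^3 - 4*o^2 - o + 4) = (o - 1)*(o + 1)^2*(o^2 - 3*o - 4) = (o - 4)*(o - 1)*(o + 1)^2*(o + 1)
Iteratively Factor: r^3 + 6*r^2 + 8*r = (r)*(r^2 + 6*r + 8) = r*(r + 4)*(r + 2)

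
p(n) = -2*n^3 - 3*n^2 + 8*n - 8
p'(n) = -6*n^2 - 6*n + 8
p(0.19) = -6.60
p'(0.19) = 6.64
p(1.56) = -10.41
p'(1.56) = -15.96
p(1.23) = -6.42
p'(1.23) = -8.46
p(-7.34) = 562.55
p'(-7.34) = -271.21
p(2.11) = -23.26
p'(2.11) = -31.37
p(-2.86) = -8.63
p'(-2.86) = -23.92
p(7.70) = -1037.34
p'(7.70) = -393.94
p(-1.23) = -18.66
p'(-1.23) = 6.30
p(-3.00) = -5.00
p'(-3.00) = -28.00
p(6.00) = -500.00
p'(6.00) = -244.00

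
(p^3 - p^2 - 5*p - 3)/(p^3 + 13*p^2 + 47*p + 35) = (p^2 - 2*p - 3)/(p^2 + 12*p + 35)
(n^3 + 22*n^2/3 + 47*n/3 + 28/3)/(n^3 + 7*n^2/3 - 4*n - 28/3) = (n^2 + 5*n + 4)/(n^2 - 4)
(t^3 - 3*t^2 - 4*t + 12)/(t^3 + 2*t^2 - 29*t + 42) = (t + 2)/(t + 7)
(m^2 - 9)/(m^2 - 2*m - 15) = (m - 3)/(m - 5)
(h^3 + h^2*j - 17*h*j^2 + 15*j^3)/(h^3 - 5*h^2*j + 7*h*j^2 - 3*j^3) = (h + 5*j)/(h - j)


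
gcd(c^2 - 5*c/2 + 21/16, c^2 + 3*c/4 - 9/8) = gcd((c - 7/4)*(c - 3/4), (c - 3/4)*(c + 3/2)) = c - 3/4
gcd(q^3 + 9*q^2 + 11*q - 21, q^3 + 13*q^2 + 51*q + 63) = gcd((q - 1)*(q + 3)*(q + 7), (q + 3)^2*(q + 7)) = q^2 + 10*q + 21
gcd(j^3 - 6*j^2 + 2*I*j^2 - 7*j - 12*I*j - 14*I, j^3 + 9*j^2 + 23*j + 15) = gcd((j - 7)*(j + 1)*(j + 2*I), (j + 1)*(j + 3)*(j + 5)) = j + 1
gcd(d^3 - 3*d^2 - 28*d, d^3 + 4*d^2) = d^2 + 4*d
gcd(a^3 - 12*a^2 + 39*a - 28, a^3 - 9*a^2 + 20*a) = a - 4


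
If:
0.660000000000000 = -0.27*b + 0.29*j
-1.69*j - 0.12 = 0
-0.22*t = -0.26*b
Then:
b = -2.52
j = -0.07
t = -2.98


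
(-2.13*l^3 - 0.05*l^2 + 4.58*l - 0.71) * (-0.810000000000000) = 1.7253*l^3 + 0.0405*l^2 - 3.7098*l + 0.5751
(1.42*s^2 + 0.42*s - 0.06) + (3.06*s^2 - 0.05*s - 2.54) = 4.48*s^2 + 0.37*s - 2.6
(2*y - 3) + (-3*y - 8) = -y - 11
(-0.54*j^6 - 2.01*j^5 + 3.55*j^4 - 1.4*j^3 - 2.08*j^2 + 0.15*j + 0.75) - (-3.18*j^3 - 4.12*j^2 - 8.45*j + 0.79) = -0.54*j^6 - 2.01*j^5 + 3.55*j^4 + 1.78*j^3 + 2.04*j^2 + 8.6*j - 0.04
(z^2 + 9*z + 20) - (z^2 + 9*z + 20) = 0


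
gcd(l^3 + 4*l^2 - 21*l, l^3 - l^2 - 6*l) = l^2 - 3*l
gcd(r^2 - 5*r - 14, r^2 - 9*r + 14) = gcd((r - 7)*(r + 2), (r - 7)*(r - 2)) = r - 7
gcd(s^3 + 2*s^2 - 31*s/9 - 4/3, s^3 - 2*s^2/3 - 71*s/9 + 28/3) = s^2 + 5*s/3 - 4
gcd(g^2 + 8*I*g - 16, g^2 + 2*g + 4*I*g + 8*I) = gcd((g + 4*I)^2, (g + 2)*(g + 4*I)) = g + 4*I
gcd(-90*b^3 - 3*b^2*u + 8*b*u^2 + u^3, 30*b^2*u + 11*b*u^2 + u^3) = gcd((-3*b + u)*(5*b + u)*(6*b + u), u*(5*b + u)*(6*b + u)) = 30*b^2 + 11*b*u + u^2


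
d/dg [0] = 0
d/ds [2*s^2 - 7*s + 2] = 4*s - 7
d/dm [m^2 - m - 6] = 2*m - 1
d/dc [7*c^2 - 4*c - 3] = 14*c - 4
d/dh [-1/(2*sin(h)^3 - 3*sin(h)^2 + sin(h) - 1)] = (6*sin(h)^2 - 6*sin(h) + 1)*cos(h)/(2*sin(h)^3 - 3*sin(h)^2 + sin(h) - 1)^2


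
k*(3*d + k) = 3*d*k + k^2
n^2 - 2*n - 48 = (n - 8)*(n + 6)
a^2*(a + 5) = a^3 + 5*a^2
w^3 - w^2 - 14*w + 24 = (w - 3)*(w - 2)*(w + 4)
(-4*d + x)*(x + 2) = -4*d*x - 8*d + x^2 + 2*x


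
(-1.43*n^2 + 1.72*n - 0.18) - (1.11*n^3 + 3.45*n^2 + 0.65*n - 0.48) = -1.11*n^3 - 4.88*n^2 + 1.07*n + 0.3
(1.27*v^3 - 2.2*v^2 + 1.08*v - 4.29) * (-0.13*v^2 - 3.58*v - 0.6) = -0.1651*v^5 - 4.2606*v^4 + 6.9736*v^3 - 1.9887*v^2 + 14.7102*v + 2.574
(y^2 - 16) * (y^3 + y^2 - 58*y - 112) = y^5 + y^4 - 74*y^3 - 128*y^2 + 928*y + 1792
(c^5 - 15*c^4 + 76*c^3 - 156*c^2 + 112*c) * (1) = c^5 - 15*c^4 + 76*c^3 - 156*c^2 + 112*c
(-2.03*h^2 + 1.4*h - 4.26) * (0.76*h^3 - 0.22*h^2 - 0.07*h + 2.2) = -1.5428*h^5 + 1.5106*h^4 - 3.4035*h^3 - 3.6268*h^2 + 3.3782*h - 9.372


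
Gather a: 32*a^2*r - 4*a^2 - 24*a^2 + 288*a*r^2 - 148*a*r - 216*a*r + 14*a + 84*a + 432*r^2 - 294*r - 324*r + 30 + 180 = a^2*(32*r - 28) + a*(288*r^2 - 364*r + 98) + 432*r^2 - 618*r + 210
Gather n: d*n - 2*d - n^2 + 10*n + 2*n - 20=-2*d - n^2 + n*(d + 12) - 20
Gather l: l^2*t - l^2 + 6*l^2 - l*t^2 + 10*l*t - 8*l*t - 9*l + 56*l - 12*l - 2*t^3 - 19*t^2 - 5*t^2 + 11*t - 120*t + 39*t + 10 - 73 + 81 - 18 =l^2*(t + 5) + l*(-t^2 + 2*t + 35) - 2*t^3 - 24*t^2 - 70*t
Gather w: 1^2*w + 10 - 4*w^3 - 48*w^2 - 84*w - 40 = -4*w^3 - 48*w^2 - 83*w - 30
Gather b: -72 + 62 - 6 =-16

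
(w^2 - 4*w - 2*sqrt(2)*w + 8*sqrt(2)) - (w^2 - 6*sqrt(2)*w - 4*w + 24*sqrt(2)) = 4*sqrt(2)*w - 16*sqrt(2)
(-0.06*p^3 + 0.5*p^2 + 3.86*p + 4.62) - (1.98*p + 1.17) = -0.06*p^3 + 0.5*p^2 + 1.88*p + 3.45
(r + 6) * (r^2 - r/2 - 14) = r^3 + 11*r^2/2 - 17*r - 84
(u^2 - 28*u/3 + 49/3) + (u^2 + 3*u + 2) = 2*u^2 - 19*u/3 + 55/3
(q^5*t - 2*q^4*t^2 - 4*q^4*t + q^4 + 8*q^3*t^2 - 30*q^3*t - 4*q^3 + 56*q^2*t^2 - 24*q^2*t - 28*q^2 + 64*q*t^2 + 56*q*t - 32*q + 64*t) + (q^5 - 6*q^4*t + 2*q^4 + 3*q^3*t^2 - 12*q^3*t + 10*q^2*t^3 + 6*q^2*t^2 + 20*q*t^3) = q^5*t + q^5 - 2*q^4*t^2 - 10*q^4*t + 3*q^4 + 11*q^3*t^2 - 42*q^3*t - 4*q^3 + 10*q^2*t^3 + 62*q^2*t^2 - 24*q^2*t - 28*q^2 + 20*q*t^3 + 64*q*t^2 + 56*q*t - 32*q + 64*t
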